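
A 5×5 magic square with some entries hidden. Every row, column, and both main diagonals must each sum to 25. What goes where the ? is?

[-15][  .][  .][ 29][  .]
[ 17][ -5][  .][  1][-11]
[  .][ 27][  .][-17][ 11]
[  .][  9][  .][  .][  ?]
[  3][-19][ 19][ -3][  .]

From row 2, 25 − (17 + (-5) + 1 + (-11)) gives (2,3) = 23.
Using row 5: 3 + (-19) + 19 + (-3) + ? → (5,5) = 25 − 0 = 25.
The remaining cell in column 2 is (1,2) = 25 − 12 = 13.
Column 4 needs 25; the known cells sum to 10, so (4,4) = 15.
The remaining cell in main diagonal is (3,3) = 25 − 20 = 5.
Anti-diagonal needs 25; the known cells sum to 18, so (1,5) = 7.
The remaining cell in row 1 is (1,3) = 25 − 34 = -9.
The remaining cell in row 3 is (3,1) = 25 − 26 = -1.
From column 1, 25 − (-15 + 17 + (-1) + 3) gives (4,1) = 21.
From column 3, 25 − (-9 + 23 + 5 + 19) gives (4,3) = -13.
Column 5: 7 + (-11) + 11 + 25 + ? = 25, so (4,5) = -7.

-7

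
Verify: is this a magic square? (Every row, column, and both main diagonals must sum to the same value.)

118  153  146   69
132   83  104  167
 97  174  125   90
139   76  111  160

Row 1: 118 + 153 + 146 + 69 = 486.
Row 2: 132 + 83 + 104 + 167 = 486.
Row 3: 97 + 174 + 125 + 90 = 486.
Row 4: 139 + 76 + 111 + 160 = 486.
Column 1: 118 + 132 + 97 + 139 = 486.
Column 2: 153 + 83 + 174 + 76 = 486.
Column 3: 146 + 104 + 125 + 111 = 486.
Column 4: 69 + 167 + 90 + 160 = 486.
Main diagonal: 118 + 83 + 125 + 160 = 486.
Anti-diagonal: 69 + 104 + 174 + 139 = 486.
All lines sum to 486.

Yes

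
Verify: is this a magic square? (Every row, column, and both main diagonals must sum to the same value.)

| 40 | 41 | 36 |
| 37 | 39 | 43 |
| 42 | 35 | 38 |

No — row 2 sums to 119 but row 1 sums to 117.

Row 1: 40 + 41 + 36 = 117.
Row 2: 37 + 39 + 43 = 119.
Row 3: 42 + 35 + 38 = 115.
Column 1: 40 + 37 + 42 = 119.
Column 2: 41 + 39 + 35 = 115.
Column 3: 36 + 43 + 38 = 117.
Main diagonal: 40 + 39 + 38 = 117.
Anti-diagonal: 36 + 39 + 42 = 117.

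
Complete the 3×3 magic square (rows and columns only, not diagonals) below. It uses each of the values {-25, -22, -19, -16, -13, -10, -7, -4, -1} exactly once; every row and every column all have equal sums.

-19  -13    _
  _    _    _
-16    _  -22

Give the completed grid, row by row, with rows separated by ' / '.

-19 -13 -7 / -4 -25 -10 / -16 -1 -22

The 9 entries sum to -117, so each line sums to -117/3 = -39.
Row 1 needs -39; the known cells sum to -32, so (1,3) = -7.
Row 3: -16 + (-22) + ? = -39, so (3,2) = -1.
Column 1: -19 + (-16) + ? = -39, so (2,1) = -4.
Column 2 needs -39; the known cells sum to -14, so (2,2) = -25.
Column 3 needs -39; the known cells sum to -29, so (2,3) = -10.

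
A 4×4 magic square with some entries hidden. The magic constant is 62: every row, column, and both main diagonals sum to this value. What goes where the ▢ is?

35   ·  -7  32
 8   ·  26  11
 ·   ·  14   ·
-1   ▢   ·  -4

Using row 1: 35 + (-7) + 32 + ? → (1,2) = 62 − 60 = 2.
The remaining cell in row 2 is (2,2) = 62 − 45 = 17.
Using column 1: 35 + 8 + (-1) + ? → (3,1) = 62 − 42 = 20.
Using column 3: -7 + 26 + 14 + ? → (4,3) = 62 − 33 = 29.
Using column 4: 32 + 11 + (-4) + ? → (3,4) = 62 − 39 = 23.
Using anti-diagonal: 32 + 26 + (-1) + ? → (3,2) = 62 − 57 = 5.
Row 4: -1 + 29 + (-4) + ? = 62, so (4,2) = 38.

38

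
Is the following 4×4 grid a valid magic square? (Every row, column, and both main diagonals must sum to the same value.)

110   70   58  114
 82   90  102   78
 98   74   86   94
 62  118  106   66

Row 1: 110 + 70 + 58 + 114 = 352.
Row 2: 82 + 90 + 102 + 78 = 352.
Row 3: 98 + 74 + 86 + 94 = 352.
Row 4: 62 + 118 + 106 + 66 = 352.
Column 1: 110 + 82 + 98 + 62 = 352.
Column 2: 70 + 90 + 74 + 118 = 352.
Column 3: 58 + 102 + 86 + 106 = 352.
Column 4: 114 + 78 + 94 + 66 = 352.
Main diagonal: 110 + 90 + 86 + 66 = 352.
Anti-diagonal: 114 + 102 + 74 + 62 = 352.
All lines sum to 352.

Yes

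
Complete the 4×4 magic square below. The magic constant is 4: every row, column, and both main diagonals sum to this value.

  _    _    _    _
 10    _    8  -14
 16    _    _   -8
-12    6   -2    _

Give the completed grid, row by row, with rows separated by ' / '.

-10 4 -4 14 / 10 0 8 -14 / 16 -6 2 -8 / -12 6 -2 12

Row 2 needs 4; the known cells sum to 4, so (2,2) = 0.
Using row 4: -12 + 6 + (-2) + ? → (4,4) = 4 − (-8) = 12.
Using column 1: 10 + 16 + (-12) + ? → (1,1) = 4 − 14 = -10.
From column 4, 4 − (-14 + (-8) + 12) gives (1,4) = 14.
The remaining cell in main diagonal is (3,3) = 4 − 2 = 2.
The remaining cell in anti-diagonal is (3,2) = 4 − 10 = -6.
The remaining cell in column 2 is (1,2) = 4 − 0 = 4.
Column 3 needs 4; the known cells sum to 8, so (1,3) = -4.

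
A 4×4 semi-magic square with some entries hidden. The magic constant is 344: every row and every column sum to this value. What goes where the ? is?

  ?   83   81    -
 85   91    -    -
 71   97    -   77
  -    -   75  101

Row 3 must total 344; the given cells sum to 245, so (3,3) = 99.
Column 2: 83 + 91 + 97 + ? = 344, so (4,2) = 73.
Column 3 needs 344; the known cells sum to 255, so (2,3) = 89.
Using row 2: 85 + 91 + 89 + ? → (2,4) = 344 − 265 = 79.
Row 4 needs 344; the known cells sum to 249, so (4,1) = 95.
Column 1 needs 344; the known cells sum to 251, so (1,1) = 93.

93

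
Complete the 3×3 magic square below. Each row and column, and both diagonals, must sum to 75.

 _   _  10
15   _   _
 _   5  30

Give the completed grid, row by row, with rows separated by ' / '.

20 45 10 / 15 25 35 / 40 5 30

Row 3 must total 75; the given cells sum to 35, so (3,1) = 40.
Using column 1: 15 + 40 + ? → (1,1) = 75 − 55 = 20.
Using column 3: 10 + 30 + ? → (2,3) = 75 − 40 = 35.
Main diagonal must total 75; the given cells sum to 50, so (2,2) = 25.
The remaining cell in row 1 is (1,2) = 75 − 30 = 45.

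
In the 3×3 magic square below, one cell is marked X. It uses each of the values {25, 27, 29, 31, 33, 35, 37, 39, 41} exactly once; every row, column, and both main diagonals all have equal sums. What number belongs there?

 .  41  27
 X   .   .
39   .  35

29

The 9 entries sum to 297, so each line sums to 297/3 = 99.
From row 1, 99 − (41 + 27) gives (1,1) = 31.
From row 3, 99 − (39 + 35) gives (3,2) = 25.
The remaining cell in column 1 is (2,1) = 99 − 70 = 29.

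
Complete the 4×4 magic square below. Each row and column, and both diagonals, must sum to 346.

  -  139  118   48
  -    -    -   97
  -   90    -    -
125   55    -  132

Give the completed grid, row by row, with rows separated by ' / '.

Using row 1: 139 + 118 + 48 + ? → (1,1) = 346 − 305 = 41.
From row 4, 346 − (125 + 55 + 132) gives (4,3) = 34.
Using column 2: 139 + 90 + 55 + ? → (2,2) = 346 − 284 = 62.
Column 4 needs 346; the known cells sum to 277, so (3,4) = 69.
The remaining cell in main diagonal is (3,3) = 346 − 235 = 111.
Using anti-diagonal: 48 + 90 + 125 + ? → (2,3) = 346 − 263 = 83.
From row 2, 346 − (62 + 83 + 97) gives (2,1) = 104.
Using row 3: 90 + 111 + 69 + ? → (3,1) = 346 − 270 = 76.

41 139 118 48 / 104 62 83 97 / 76 90 111 69 / 125 55 34 132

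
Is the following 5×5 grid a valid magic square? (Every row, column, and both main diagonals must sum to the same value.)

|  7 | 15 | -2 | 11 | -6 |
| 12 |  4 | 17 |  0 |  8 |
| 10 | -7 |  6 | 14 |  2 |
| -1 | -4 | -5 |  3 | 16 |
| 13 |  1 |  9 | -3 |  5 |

No — column 1 sums to 41 but row 3 sums to 25.

Row 1: 7 + 15 + (-2) + 11 + (-6) = 25.
Row 2: 12 + 4 + 17 + 0 + 8 = 41.
Row 3: 10 + (-7) + 6 + 14 + 2 = 25.
Row 4: -1 + (-4) + (-5) + 3 + 16 = 9.
Row 5: 13 + 1 + 9 + (-3) + 5 = 25.
Column 1: 7 + 12 + 10 + (-1) + 13 = 41.
Column 2: 15 + 4 + (-7) + (-4) + 1 = 9.
Column 3: -2 + 17 + 6 + (-5) + 9 = 25.
Column 4: 11 + 0 + 14 + 3 + (-3) = 25.
Column 5: -6 + 8 + 2 + 16 + 5 = 25.
Main diagonal: 7 + 4 + 6 + 3 + 5 = 25.
Anti-diagonal: -6 + 0 + 6 + (-4) + 13 = 9.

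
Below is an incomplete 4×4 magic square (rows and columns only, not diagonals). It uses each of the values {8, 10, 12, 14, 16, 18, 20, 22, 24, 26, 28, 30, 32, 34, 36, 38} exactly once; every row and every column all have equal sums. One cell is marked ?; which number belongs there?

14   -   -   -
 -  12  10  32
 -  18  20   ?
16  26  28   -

30

The 16 entries sum to 368, so each line sums to 368/4 = 92.
Row 2: 12 + 10 + 32 + ? = 92, so (2,1) = 38.
From row 4, 92 − (16 + 26 + 28) gives (4,4) = 22.
The remaining cell in column 1 is (3,1) = 92 − 68 = 24.
From column 2, 92 − (12 + 18 + 26) gives (1,2) = 36.
Using column 3: 10 + 20 + 28 + ? → (1,3) = 92 − 58 = 34.
Row 1: 14 + 36 + 34 + ? = 92, so (1,4) = 8.
Row 3: 24 + 18 + 20 + ? = 92, so (3,4) = 30.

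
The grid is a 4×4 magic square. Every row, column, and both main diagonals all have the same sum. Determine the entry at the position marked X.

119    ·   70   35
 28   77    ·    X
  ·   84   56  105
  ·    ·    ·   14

Main diagonal is complete and sums to 266; that is the magic constant.
Using row 1: 119 + 70 + 35 + ? → (1,2) = 266 − 224 = 42.
From row 3, 266 − (84 + 56 + 105) gives (3,1) = 21.
Column 1 needs 266; the known cells sum to 168, so (4,1) = 98.
Column 2 needs 266; the known cells sum to 203, so (4,2) = 63.
Column 4 needs 266; the known cells sum to 154, so (2,4) = 112.

112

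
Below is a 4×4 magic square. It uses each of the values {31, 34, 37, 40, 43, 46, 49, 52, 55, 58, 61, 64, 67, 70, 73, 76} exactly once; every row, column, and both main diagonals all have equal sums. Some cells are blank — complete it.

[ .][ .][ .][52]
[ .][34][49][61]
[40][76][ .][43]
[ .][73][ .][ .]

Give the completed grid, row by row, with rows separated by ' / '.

The 16 entries sum to 856, so each line sums to 856/4 = 214.
Using row 2: 34 + 49 + 61 + ? → (2,1) = 214 − 144 = 70.
The remaining cell in row 3 is (3,3) = 214 − 159 = 55.
From column 2, 214 − (34 + 76 + 73) gives (1,2) = 31.
Column 4 must total 214; the given cells sum to 156, so (4,4) = 58.
The remaining cell in main diagonal is (1,1) = 214 − 147 = 67.
Anti-diagonal: 52 + 49 + 76 + ? = 214, so (4,1) = 37.
From row 1, 214 − (67 + 31 + 52) gives (1,3) = 64.
The remaining cell in row 4 is (4,3) = 214 − 168 = 46.

67 31 64 52 / 70 34 49 61 / 40 76 55 43 / 37 73 46 58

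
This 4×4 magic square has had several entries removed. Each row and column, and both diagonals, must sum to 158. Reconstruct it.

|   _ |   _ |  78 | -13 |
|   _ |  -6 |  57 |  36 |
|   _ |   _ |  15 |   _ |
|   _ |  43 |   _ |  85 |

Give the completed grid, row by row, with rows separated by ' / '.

64 29 78 -13 / 71 -6 57 36 / 1 92 15 50 / 22 43 8 85

Using row 2: -6 + 57 + 36 + ? → (2,1) = 158 − 87 = 71.
Column 3 needs 158; the known cells sum to 150, so (4,3) = 8.
Column 4: -13 + 36 + 85 + ? = 158, so (3,4) = 50.
The remaining cell in main diagonal is (1,1) = 158 − 94 = 64.
Using row 1: 64 + 78 + (-13) + ? → (1,2) = 158 − 129 = 29.
Using row 4: 43 + 8 + 85 + ? → (4,1) = 158 − 136 = 22.
Using column 1: 64 + 71 + 22 + ? → (3,1) = 158 − 157 = 1.
Using column 2: 29 + (-6) + 43 + ? → (3,2) = 158 − 66 = 92.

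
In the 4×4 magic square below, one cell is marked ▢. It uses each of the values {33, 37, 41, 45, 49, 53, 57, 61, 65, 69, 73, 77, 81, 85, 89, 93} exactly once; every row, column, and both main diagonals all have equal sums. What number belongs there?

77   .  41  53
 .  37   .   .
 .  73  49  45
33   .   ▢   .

69

The 16 entries sum to 1008, so each line sums to 1008/4 = 252.
Row 1 needs 252; the known cells sum to 171, so (1,2) = 81.
Row 3: 73 + 49 + 45 + ? = 252, so (3,1) = 85.
From column 1, 252 − (77 + 85 + 33) gives (2,1) = 57.
From column 2, 252 − (81 + 37 + 73) gives (4,2) = 61.
Main diagonal needs 252; the known cells sum to 163, so (4,4) = 89.
Using anti-diagonal: 53 + 73 + 33 + ? → (2,3) = 252 − 159 = 93.
From row 2, 252 − (57 + 37 + 93) gives (2,4) = 65.
Using row 4: 33 + 61 + 89 + ? → (4,3) = 252 − 183 = 69.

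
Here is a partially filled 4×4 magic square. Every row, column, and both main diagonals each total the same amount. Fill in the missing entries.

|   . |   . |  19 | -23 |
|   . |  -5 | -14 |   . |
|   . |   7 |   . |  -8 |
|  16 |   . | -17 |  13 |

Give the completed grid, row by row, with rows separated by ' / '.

-20 10 19 -23 / 1 -5 -14 4 / -11 7 -2 -8 / 16 -26 -17 13

Anti-diagonal is already complete: -23 + -14 + 7 + 16 = -14, so that is the magic constant.
Row 4 needs -14; the known cells sum to 12, so (4,2) = -26.
Using column 2: -5 + 7 + (-26) + ? → (1,2) = -14 − (-24) = 10.
Column 3: 19 + (-14) + (-17) + ? = -14, so (3,3) = -2.
The remaining cell in column 4 is (2,4) = -14 − (-18) = 4.
From main diagonal, -14 − (-5 + (-2) + 13) gives (1,1) = -20.
Row 2 needs -14; the known cells sum to -15, so (2,1) = 1.
Using row 3: 7 + (-2) + (-8) + ? → (3,1) = -14 − (-3) = -11.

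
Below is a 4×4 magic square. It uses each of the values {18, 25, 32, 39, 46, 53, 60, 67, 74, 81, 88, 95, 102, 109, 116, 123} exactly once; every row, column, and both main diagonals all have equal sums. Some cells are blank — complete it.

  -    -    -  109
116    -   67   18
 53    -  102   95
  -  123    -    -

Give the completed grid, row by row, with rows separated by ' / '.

The 16 entries sum to 1128, so each line sums to 1128/4 = 282.
Row 2: 116 + 67 + 18 + ? = 282, so (2,2) = 81.
From row 3, 282 − (53 + 102 + 95) gives (3,2) = 32.
Using column 2: 81 + 32 + 123 + ? → (1,2) = 282 − 236 = 46.
Using column 4: 109 + 18 + 95 + ? → (4,4) = 282 − 222 = 60.
The remaining cell in main diagonal is (1,1) = 282 − 243 = 39.
The remaining cell in anti-diagonal is (4,1) = 282 − 208 = 74.
Row 1 must total 282; the given cells sum to 194, so (1,3) = 88.
The remaining cell in row 4 is (4,3) = 282 − 257 = 25.

39 46 88 109 / 116 81 67 18 / 53 32 102 95 / 74 123 25 60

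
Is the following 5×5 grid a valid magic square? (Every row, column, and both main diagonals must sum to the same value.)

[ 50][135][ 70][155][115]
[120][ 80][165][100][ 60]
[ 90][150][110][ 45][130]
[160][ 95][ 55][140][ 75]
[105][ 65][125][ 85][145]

Yes

Row 1: 50 + 135 + 70 + 155 + 115 = 525.
Row 2: 120 + 80 + 165 + 100 + 60 = 525.
Row 3: 90 + 150 + 110 + 45 + 130 = 525.
Row 4: 160 + 95 + 55 + 140 + 75 = 525.
Row 5: 105 + 65 + 125 + 85 + 145 = 525.
Column 1: 50 + 120 + 90 + 160 + 105 = 525.
Column 2: 135 + 80 + 150 + 95 + 65 = 525.
Column 3: 70 + 165 + 110 + 55 + 125 = 525.
Column 4: 155 + 100 + 45 + 140 + 85 = 525.
Column 5: 115 + 60 + 130 + 75 + 145 = 525.
Main diagonal: 50 + 80 + 110 + 140 + 145 = 525.
Anti-diagonal: 115 + 100 + 110 + 95 + 105 = 525.
All lines sum to 525.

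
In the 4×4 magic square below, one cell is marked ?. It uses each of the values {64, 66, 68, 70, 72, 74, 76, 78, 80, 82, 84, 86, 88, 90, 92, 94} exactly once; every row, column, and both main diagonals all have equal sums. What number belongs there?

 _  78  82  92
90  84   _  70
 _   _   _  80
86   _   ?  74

68

The 16 entries sum to 1264, so each line sums to 1264/4 = 316.
Using row 1: 78 + 82 + 92 + ? → (1,1) = 316 − 252 = 64.
Using row 2: 90 + 84 + 70 + ? → (2,3) = 316 − 244 = 72.
From column 1, 316 − (64 + 90 + 86) gives (3,1) = 76.
From main diagonal, 316 − (64 + 84 + 74) gives (3,3) = 94.
From anti-diagonal, 316 − (92 + 72 + 86) gives (3,2) = 66.
From column 2, 316 − (78 + 84 + 66) gives (4,2) = 88.
Using column 3: 82 + 72 + 94 + ? → (4,3) = 316 − 248 = 68.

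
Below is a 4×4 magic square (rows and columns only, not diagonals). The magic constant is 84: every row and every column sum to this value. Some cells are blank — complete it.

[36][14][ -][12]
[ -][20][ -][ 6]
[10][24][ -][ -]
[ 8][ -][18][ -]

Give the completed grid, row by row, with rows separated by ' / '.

Row 1: 36 + 14 + 12 + ? = 84, so (1,3) = 22.
The remaining cell in column 1 is (2,1) = 84 − 54 = 30.
Using column 2: 14 + 20 + 24 + ? → (4,2) = 84 − 58 = 26.
Using row 2: 30 + 20 + 6 + ? → (2,3) = 84 − 56 = 28.
Row 4: 8 + 26 + 18 + ? = 84, so (4,4) = 32.
The remaining cell in column 3 is (3,3) = 84 − 68 = 16.
Column 4 needs 84; the known cells sum to 50, so (3,4) = 34.

36 14 22 12 / 30 20 28 6 / 10 24 16 34 / 8 26 18 32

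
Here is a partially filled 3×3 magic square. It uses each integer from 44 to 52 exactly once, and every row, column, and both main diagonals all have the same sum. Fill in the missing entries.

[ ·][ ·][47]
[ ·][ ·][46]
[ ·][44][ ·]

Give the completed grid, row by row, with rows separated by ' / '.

The entries are 44 through 52, which sum to 432, so each line sums to 432/3 = 144.
Using column 3: 47 + 46 + ? → (3,3) = 144 − 93 = 51.
Using row 3: 44 + 51 + ? → (3,1) = 144 − 95 = 49.
Anti-diagonal needs 144; the known cells sum to 96, so (2,2) = 48.
Row 2: 48 + 46 + ? = 144, so (2,1) = 50.
The remaining cell in column 1 is (1,1) = 144 − 99 = 45.
The remaining cell in column 2 is (1,2) = 144 − 92 = 52.

45 52 47 / 50 48 46 / 49 44 51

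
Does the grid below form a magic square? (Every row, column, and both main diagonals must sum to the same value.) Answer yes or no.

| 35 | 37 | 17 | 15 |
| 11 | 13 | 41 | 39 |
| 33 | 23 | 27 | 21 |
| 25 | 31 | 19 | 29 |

Yes

Row 1: 35 + 37 + 17 + 15 = 104.
Row 2: 11 + 13 + 41 + 39 = 104.
Row 3: 33 + 23 + 27 + 21 = 104.
Row 4: 25 + 31 + 19 + 29 = 104.
Column 1: 35 + 11 + 33 + 25 = 104.
Column 2: 37 + 13 + 23 + 31 = 104.
Column 3: 17 + 41 + 27 + 19 = 104.
Column 4: 15 + 39 + 21 + 29 = 104.
Main diagonal: 35 + 13 + 27 + 29 = 104.
Anti-diagonal: 15 + 41 + 23 + 25 = 104.
All lines sum to 104.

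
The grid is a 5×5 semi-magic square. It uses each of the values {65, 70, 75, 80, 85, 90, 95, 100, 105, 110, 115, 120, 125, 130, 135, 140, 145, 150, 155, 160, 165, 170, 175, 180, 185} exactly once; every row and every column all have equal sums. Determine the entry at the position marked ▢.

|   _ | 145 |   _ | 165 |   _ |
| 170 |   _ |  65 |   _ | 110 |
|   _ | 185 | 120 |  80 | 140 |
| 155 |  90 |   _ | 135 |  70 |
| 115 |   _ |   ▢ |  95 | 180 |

The 25 entries sum to 3125, so each line sums to 3125/5 = 625.
Using row 3: 185 + 120 + 80 + 140 + ? → (3,1) = 625 − 525 = 100.
From row 4, 625 − (155 + 90 + 135 + 70) gives (4,3) = 175.
Using column 1: 170 + 100 + 155 + 115 + ? → (1,1) = 625 − 540 = 85.
The remaining cell in column 4 is (2,4) = 625 − 475 = 150.
The remaining cell in column 5 is (1,5) = 625 − 500 = 125.
Row 1: 85 + 145 + 165 + 125 + ? = 625, so (1,3) = 105.
Using row 2: 170 + 65 + 150 + 110 + ? → (2,2) = 625 − 495 = 130.
Column 2 must total 625; the given cells sum to 550, so (5,2) = 75.
Column 3 needs 625; the known cells sum to 465, so (5,3) = 160.

160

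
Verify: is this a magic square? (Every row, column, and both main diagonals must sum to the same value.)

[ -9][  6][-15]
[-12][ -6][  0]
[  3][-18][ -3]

Yes

Row 1: -9 + 6 + (-15) = -18.
Row 2: -12 + (-6) + 0 = -18.
Row 3: 3 + (-18) + (-3) = -18.
Column 1: -9 + (-12) + 3 = -18.
Column 2: 6 + (-6) + (-18) = -18.
Column 3: -15 + 0 + (-3) = -18.
Main diagonal: -9 + (-6) + (-3) = -18.
Anti-diagonal: -15 + (-6) + 3 = -18.
All lines sum to -18.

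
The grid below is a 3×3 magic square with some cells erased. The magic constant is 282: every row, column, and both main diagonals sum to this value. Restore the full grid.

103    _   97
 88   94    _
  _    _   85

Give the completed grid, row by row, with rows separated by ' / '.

103 82 97 / 88 94 100 / 91 106 85

From row 1, 282 − (103 + 97) gives (1,2) = 82.
Row 2 needs 282; the known cells sum to 182, so (2,3) = 100.
Using column 1: 103 + 88 + ? → (3,1) = 282 − 191 = 91.
Column 2: 82 + 94 + ? = 282, so (3,2) = 106.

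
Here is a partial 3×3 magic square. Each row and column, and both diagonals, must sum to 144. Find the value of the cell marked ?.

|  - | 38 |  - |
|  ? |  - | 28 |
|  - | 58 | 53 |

Row 3 must total 144; the given cells sum to 111, so (3,1) = 33.
From column 2, 144 − (38 + 58) gives (2,2) = 48.
From column 3, 144 − (28 + 53) gives (1,3) = 63.
Main diagonal: 48 + 53 + ? = 144, so (1,1) = 43.
From row 2, 144 − (48 + 28) gives (2,1) = 68.

68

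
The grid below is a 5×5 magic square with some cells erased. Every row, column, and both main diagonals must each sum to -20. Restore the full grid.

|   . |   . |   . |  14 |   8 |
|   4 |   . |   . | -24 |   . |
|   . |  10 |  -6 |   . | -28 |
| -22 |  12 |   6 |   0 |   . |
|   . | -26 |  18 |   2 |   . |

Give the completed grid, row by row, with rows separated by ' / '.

-8 -14 -20 14 8 / 4 -2 -18 -24 20 / 16 10 -6 -12 -28 / -22 12 6 0 -16 / -10 -26 18 2 -4

Row 4 needs -20; the known cells sum to -4, so (4,5) = -16.
From column 4, -20 − (14 + (-24) + 0 + 2) gives (3,4) = -12.
The remaining cell in anti-diagonal is (5,1) = -20 − (-10) = -10.
Row 3 needs -20; the known cells sum to -36, so (3,1) = 16.
Row 5: -10 + (-26) + 18 + 2 + ? = -20, so (5,5) = -4.
Column 1 needs -20; the known cells sum to -12, so (1,1) = -8.
Column 5: 8 + (-28) + (-16) + (-4) + ? = -20, so (2,5) = 20.
From main diagonal, -20 − (-8 + (-6) + 0 + (-4)) gives (2,2) = -2.
Using row 2: 4 + (-2) + (-24) + 20 + ? → (2,3) = -20 − (-2) = -18.
Column 2 must total -20; the given cells sum to -6, so (1,2) = -14.
The remaining cell in column 3 is (1,3) = -20 − 0 = -20.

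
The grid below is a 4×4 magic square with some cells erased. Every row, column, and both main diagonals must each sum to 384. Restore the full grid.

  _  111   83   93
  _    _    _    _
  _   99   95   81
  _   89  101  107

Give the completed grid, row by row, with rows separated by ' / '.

97 111 83 93 / 91 85 105 103 / 109 99 95 81 / 87 89 101 107

The remaining cell in row 1 is (1,1) = 384 − 287 = 97.
Row 3: 99 + 95 + 81 + ? = 384, so (3,1) = 109.
From row 4, 384 − (89 + 101 + 107) gives (4,1) = 87.
From column 1, 384 − (97 + 109 + 87) gives (2,1) = 91.
Column 2 must total 384; the given cells sum to 299, so (2,2) = 85.
Column 3 must total 384; the given cells sum to 279, so (2,3) = 105.
Column 4: 93 + 81 + 107 + ? = 384, so (2,4) = 103.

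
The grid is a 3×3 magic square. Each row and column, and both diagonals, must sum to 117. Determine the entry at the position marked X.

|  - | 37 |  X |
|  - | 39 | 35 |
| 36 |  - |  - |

42

Using row 2: 39 + 35 + ? → (2,1) = 117 − 74 = 43.
Using column 1: 43 + 36 + ? → (1,1) = 117 − 79 = 38.
Column 2 needs 117; the known cells sum to 76, so (3,2) = 41.
Main diagonal needs 117; the known cells sum to 77, so (3,3) = 40.
Anti-diagonal needs 117; the known cells sum to 75, so (1,3) = 42.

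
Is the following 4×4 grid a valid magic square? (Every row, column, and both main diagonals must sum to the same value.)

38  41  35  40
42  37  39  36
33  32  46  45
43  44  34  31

Row 1: 38 + 41 + 35 + 40 = 154.
Row 2: 42 + 37 + 39 + 36 = 154.
Row 3: 33 + 32 + 46 + 45 = 156.
Row 4: 43 + 44 + 34 + 31 = 152.
Column 1: 38 + 42 + 33 + 43 = 156.
Column 2: 41 + 37 + 32 + 44 = 154.
Column 3: 35 + 39 + 46 + 34 = 154.
Column 4: 40 + 36 + 45 + 31 = 152.
Main diagonal: 38 + 37 + 46 + 31 = 152.
Anti-diagonal: 40 + 39 + 32 + 43 = 154.

No — row 1 sums to 154 but column 1 sums to 156.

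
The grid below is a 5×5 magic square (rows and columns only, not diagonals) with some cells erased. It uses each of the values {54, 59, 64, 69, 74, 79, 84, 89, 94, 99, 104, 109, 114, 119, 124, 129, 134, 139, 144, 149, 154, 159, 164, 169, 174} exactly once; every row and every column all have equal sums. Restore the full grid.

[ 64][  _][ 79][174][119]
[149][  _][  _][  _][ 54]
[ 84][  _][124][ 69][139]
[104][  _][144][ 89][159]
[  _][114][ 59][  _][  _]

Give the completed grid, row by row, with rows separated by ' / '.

64 134 79 174 119 / 149 94 164 109 54 / 84 154 124 69 139 / 104 74 144 89 159 / 169 114 59 129 99

The 25 entries sum to 2850, so each line sums to 2850/5 = 570.
Row 1: 64 + 79 + 174 + 119 + ? = 570, so (1,2) = 134.
From row 3, 570 − (84 + 124 + 69 + 139) gives (3,2) = 154.
Row 4 must total 570; the given cells sum to 496, so (4,2) = 74.
Column 1 needs 570; the known cells sum to 401, so (5,1) = 169.
From column 2, 570 − (134 + 154 + 74 + 114) gives (2,2) = 94.
Column 3 must total 570; the given cells sum to 406, so (2,3) = 164.
Column 5: 119 + 54 + 139 + 159 + ? = 570, so (5,5) = 99.
Row 2 must total 570; the given cells sum to 461, so (2,4) = 109.
From row 5, 570 − (169 + 114 + 59 + 99) gives (5,4) = 129.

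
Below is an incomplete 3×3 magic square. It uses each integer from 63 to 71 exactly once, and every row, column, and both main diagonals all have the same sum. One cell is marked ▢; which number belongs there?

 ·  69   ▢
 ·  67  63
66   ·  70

The entries are 63 through 71, which sum to 603, so each line sums to 603/3 = 201.
Using row 2: 67 + 63 + ? → (2,1) = 201 − 130 = 71.
Row 3 must total 201; the given cells sum to 136, so (3,2) = 65.
The remaining cell in column 1 is (1,1) = 201 − 137 = 64.
Column 3: 63 + 70 + ? = 201, so (1,3) = 68.

68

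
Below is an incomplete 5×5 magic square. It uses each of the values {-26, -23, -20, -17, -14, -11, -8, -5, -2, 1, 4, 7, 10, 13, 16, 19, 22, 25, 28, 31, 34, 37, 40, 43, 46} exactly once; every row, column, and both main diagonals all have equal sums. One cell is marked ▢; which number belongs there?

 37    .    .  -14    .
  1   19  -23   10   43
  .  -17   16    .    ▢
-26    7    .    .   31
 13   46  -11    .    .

The 25 entries sum to 250, so each line sums to 250/5 = 50.
Using column 1: 37 + 1 + (-26) + 13 + ? → (3,1) = 50 − 25 = 25.
Column 2 must total 50; the given cells sum to 55, so (1,2) = -5.
The remaining cell in anti-diagonal is (1,5) = 50 − 46 = 4.
From row 1, 50 − (37 + (-5) + (-14) + 4) gives (1,3) = 28.
From column 3, 50 − (28 + (-23) + 16 + (-11)) gives (4,3) = 40.
Using row 4: -26 + 7 + 40 + 31 + ? → (4,4) = 50 − 52 = -2.
The remaining cell in main diagonal is (5,5) = 50 − 70 = -20.
From row 5, 50 − (13 + 46 + (-11) + (-20)) gives (5,4) = 22.
From column 4, 50 − (-14 + 10 + (-2) + 22) gives (3,4) = 34.
The remaining cell in column 5 is (3,5) = 50 − 58 = -8.

-8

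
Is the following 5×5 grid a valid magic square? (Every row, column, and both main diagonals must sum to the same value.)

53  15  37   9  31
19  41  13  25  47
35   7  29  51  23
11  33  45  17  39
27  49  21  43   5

Row 1: 53 + 15 + 37 + 9 + 31 = 145.
Row 2: 19 + 41 + 13 + 25 + 47 = 145.
Row 3: 35 + 7 + 29 + 51 + 23 = 145.
Row 4: 11 + 33 + 45 + 17 + 39 = 145.
Row 5: 27 + 49 + 21 + 43 + 5 = 145.
Column 1: 53 + 19 + 35 + 11 + 27 = 145.
Column 2: 15 + 41 + 7 + 33 + 49 = 145.
Column 3: 37 + 13 + 29 + 45 + 21 = 145.
Column 4: 9 + 25 + 51 + 17 + 43 = 145.
Column 5: 31 + 47 + 23 + 39 + 5 = 145.
Main diagonal: 53 + 41 + 29 + 17 + 5 = 145.
Anti-diagonal: 31 + 25 + 29 + 33 + 27 = 145.
All lines sum to 145.

Yes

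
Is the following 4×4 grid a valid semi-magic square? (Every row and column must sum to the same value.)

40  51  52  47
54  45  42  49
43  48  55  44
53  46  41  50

Row 1: 40 + 51 + 52 + 47 = 190.
Row 2: 54 + 45 + 42 + 49 = 190.
Row 3: 43 + 48 + 55 + 44 = 190.
Row 4: 53 + 46 + 41 + 50 = 190.
Column 1: 40 + 54 + 43 + 53 = 190.
Column 2: 51 + 45 + 48 + 46 = 190.
Column 3: 52 + 42 + 55 + 41 = 190.
Column 4: 47 + 49 + 44 + 50 = 190.
All lines sum to 190.

Yes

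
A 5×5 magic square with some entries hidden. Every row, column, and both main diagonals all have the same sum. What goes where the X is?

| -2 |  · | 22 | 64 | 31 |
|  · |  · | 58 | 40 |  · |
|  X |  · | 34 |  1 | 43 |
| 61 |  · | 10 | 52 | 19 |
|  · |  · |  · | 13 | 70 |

25

Column 4 is complete and sums to 170; that is the magic constant.
Row 1 must total 170; the given cells sum to 115, so (1,2) = 55.
Row 4: 61 + 10 + 52 + 19 + ? = 170, so (4,2) = 28.
The remaining cell in column 3 is (5,3) = 170 − 124 = 46.
Using column 5: 31 + 43 + 19 + 70 + ? → (2,5) = 170 − 163 = 7.
Main diagonal must total 170; the given cells sum to 154, so (2,2) = 16.
Anti-diagonal: 31 + 40 + 34 + 28 + ? = 170, so (5,1) = 37.
Row 2: 16 + 58 + 40 + 7 + ? = 170, so (2,1) = 49.
From row 5, 170 − (37 + 46 + 13 + 70) gives (5,2) = 4.
Column 1: -2 + 49 + 61 + 37 + ? = 170, so (3,1) = 25.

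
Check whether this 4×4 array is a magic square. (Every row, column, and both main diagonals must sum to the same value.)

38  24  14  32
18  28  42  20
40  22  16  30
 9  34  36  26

No — anti-diagonal sums to 105 but row 1 sums to 108.

Row 1: 38 + 24 + 14 + 32 = 108.
Row 2: 18 + 28 + 42 + 20 = 108.
Row 3: 40 + 22 + 16 + 30 = 108.
Row 4: 9 + 34 + 36 + 26 = 105.
Column 1: 38 + 18 + 40 + 9 = 105.
Column 2: 24 + 28 + 22 + 34 = 108.
Column 3: 14 + 42 + 16 + 36 = 108.
Column 4: 32 + 20 + 30 + 26 = 108.
Main diagonal: 38 + 28 + 16 + 26 = 108.
Anti-diagonal: 32 + 42 + 22 + 9 = 105.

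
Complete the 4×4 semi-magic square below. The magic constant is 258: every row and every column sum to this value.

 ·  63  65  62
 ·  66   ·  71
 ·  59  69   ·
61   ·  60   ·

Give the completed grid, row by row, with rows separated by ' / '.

Using row 1: 63 + 65 + 62 + ? → (1,1) = 258 − 190 = 68.
Column 2 must total 258; the given cells sum to 188, so (4,2) = 70.
Column 3 must total 258; the given cells sum to 194, so (2,3) = 64.
Row 2 needs 258; the known cells sum to 201, so (2,1) = 57.
Using row 4: 61 + 70 + 60 + ? → (4,4) = 258 − 191 = 67.
Using column 1: 68 + 57 + 61 + ? → (3,1) = 258 − 186 = 72.
Column 4 must total 258; the given cells sum to 200, so (3,4) = 58.

68 63 65 62 / 57 66 64 71 / 72 59 69 58 / 61 70 60 67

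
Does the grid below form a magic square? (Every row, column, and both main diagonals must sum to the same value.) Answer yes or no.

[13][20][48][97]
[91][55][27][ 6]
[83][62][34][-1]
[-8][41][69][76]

Row 1: 13 + 20 + 48 + 97 = 178.
Row 2: 91 + 55 + 27 + 6 = 179.
Row 3: 83 + 62 + 34 + (-1) = 178.
Row 4: -8 + 41 + 69 + 76 = 178.
Column 1: 13 + 91 + 83 + (-8) = 179.
Column 2: 20 + 55 + 62 + 41 = 178.
Column 3: 48 + 27 + 34 + 69 = 178.
Column 4: 97 + 6 + (-1) + 76 = 178.
Main diagonal: 13 + 55 + 34 + 76 = 178.
Anti-diagonal: 97 + 27 + 62 + (-8) = 178.

No — column 2 sums to 178 but column 1 sums to 179.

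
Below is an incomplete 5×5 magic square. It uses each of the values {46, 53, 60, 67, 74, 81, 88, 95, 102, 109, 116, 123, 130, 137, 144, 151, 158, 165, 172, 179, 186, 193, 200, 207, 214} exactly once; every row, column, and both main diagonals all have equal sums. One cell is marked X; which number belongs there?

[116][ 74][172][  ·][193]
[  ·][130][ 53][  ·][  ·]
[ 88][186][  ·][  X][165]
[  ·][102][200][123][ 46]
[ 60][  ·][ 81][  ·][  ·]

The 25 entries sum to 3250, so each line sums to 3250/5 = 650.
Row 1 must total 650; the given cells sum to 555, so (1,4) = 95.
The remaining cell in row 4 is (4,1) = 650 − 471 = 179.
Column 1: 116 + 88 + 179 + 60 + ? = 650, so (2,1) = 207.
Column 2 must total 650; the given cells sum to 492, so (5,2) = 158.
The remaining cell in column 3 is (3,3) = 650 − 506 = 144.
Main diagonal must total 650; the given cells sum to 513, so (5,5) = 137.
From anti-diagonal, 650 − (193 + 144 + 102 + 60) gives (2,4) = 151.
The remaining cell in row 2 is (2,5) = 650 − 541 = 109.
Row 3 must total 650; the given cells sum to 583, so (3,4) = 67.

67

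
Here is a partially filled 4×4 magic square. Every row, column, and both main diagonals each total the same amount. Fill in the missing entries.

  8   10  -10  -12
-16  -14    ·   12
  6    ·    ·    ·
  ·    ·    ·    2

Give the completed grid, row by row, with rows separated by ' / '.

8 10 -10 -12 / -16 -14 14 12 / 6 -4 0 -6 / -2 4 -8 2

Row 1 is already complete: 8 + 10 + -10 + -12 = -4, so that is the magic constant.
From row 2, -4 − (-16 + (-14) + 12) gives (2,3) = 14.
From column 1, -4 − (8 + (-16) + 6) gives (4,1) = -2.
Column 4 needs -4; the known cells sum to 2, so (3,4) = -6.
Main diagonal needs -4; the known cells sum to -4, so (3,3) = 0.
Anti-diagonal must total -4; the given cells sum to 0, so (3,2) = -4.
Column 2 needs -4; the known cells sum to -8, so (4,2) = 4.
From column 3, -4 − (-10 + 14 + 0) gives (4,3) = -8.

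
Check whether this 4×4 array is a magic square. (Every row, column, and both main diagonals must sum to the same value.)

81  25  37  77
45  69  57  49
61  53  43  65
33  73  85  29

No — column 1 sums to 220 but column 3 sums to 222.

Row 1: 81 + 25 + 37 + 77 = 220.
Row 2: 45 + 69 + 57 + 49 = 220.
Row 3: 61 + 53 + 43 + 65 = 222.
Row 4: 33 + 73 + 85 + 29 = 220.
Column 1: 81 + 45 + 61 + 33 = 220.
Column 2: 25 + 69 + 53 + 73 = 220.
Column 3: 37 + 57 + 43 + 85 = 222.
Column 4: 77 + 49 + 65 + 29 = 220.
Main diagonal: 81 + 69 + 43 + 29 = 222.
Anti-diagonal: 77 + 57 + 53 + 33 = 220.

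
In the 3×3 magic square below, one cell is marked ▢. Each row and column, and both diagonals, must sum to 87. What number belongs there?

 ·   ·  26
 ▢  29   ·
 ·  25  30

27

The remaining cell in row 3 is (3,1) = 87 − 55 = 32.
The remaining cell in column 2 is (1,2) = 87 − 54 = 33.
Using column 3: 26 + 30 + ? → (2,3) = 87 − 56 = 31.
The remaining cell in main diagonal is (1,1) = 87 − 59 = 28.
Row 2 needs 87; the known cells sum to 60, so (2,1) = 27.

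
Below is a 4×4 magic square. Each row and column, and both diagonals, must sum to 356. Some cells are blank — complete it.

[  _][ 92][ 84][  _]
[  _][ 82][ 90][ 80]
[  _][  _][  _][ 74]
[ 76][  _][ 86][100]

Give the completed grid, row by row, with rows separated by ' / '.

Using row 2: 82 + 90 + 80 + ? → (2,1) = 356 − 252 = 104.
The remaining cell in row 4 is (4,2) = 356 − 262 = 94.
Column 2 must total 356; the given cells sum to 268, so (3,2) = 88.
From column 3, 356 − (84 + 90 + 86) gives (3,3) = 96.
Column 4 must total 356; the given cells sum to 254, so (1,4) = 102.
Main diagonal needs 356; the known cells sum to 278, so (1,1) = 78.
From row 3, 356 − (88 + 96 + 74) gives (3,1) = 98.

78 92 84 102 / 104 82 90 80 / 98 88 96 74 / 76 94 86 100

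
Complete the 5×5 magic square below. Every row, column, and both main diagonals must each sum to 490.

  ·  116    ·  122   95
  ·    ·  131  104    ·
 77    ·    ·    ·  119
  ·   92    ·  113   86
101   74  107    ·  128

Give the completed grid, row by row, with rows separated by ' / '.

68 116 89 122 95 / 110 83 131 104 62 / 77 125 98 71 119 / 134 92 65 113 86 / 101 74 107 80 128

Using row 5: 101 + 74 + 107 + 128 + ? → (5,4) = 490 − 410 = 80.
Column 4 needs 490; the known cells sum to 419, so (3,4) = 71.
Column 5: 95 + 119 + 86 + 128 + ? = 490, so (2,5) = 62.
Anti-diagonal: 95 + 104 + 92 + 101 + ? = 490, so (3,3) = 98.
Row 3: 77 + 98 + 71 + 119 + ? = 490, so (3,2) = 125.
Column 2: 116 + 125 + 92 + 74 + ? = 490, so (2,2) = 83.
The remaining cell in main diagonal is (1,1) = 490 − 422 = 68.
Row 1 must total 490; the given cells sum to 401, so (1,3) = 89.
Row 2 needs 490; the known cells sum to 380, so (2,1) = 110.
Column 1 needs 490; the known cells sum to 356, so (4,1) = 134.
Column 3 needs 490; the known cells sum to 425, so (4,3) = 65.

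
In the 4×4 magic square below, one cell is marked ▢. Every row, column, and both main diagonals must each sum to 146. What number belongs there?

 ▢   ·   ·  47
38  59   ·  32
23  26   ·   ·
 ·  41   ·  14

From row 2, 146 − (38 + 59 + 32) gives (2,3) = 17.
Using column 2: 59 + 26 + 41 + ? → (1,2) = 146 − 126 = 20.
Column 4 needs 146; the known cells sum to 93, so (3,4) = 53.
Anti-diagonal must total 146; the given cells sum to 90, so (4,1) = 56.
Row 3: 23 + 26 + 53 + ? = 146, so (3,3) = 44.
From row 4, 146 − (56 + 41 + 14) gives (4,3) = 35.
The remaining cell in column 1 is (1,1) = 146 − 117 = 29.

29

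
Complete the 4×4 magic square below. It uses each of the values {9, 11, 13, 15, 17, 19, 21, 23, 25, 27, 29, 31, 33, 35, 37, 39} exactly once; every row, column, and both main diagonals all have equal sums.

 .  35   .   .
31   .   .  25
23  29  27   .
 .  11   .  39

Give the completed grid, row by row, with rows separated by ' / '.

The 16 entries sum to 384, so each line sums to 384/4 = 96.
Using row 3: 23 + 29 + 27 + ? → (3,4) = 96 − 79 = 17.
Column 2 needs 96; the known cells sum to 75, so (2,2) = 21.
Column 4 needs 96; the known cells sum to 81, so (1,4) = 15.
Main diagonal needs 96; the known cells sum to 87, so (1,1) = 9.
Row 1: 9 + 35 + 15 + ? = 96, so (1,3) = 37.
From row 2, 96 − (31 + 21 + 25) gives (2,3) = 19.
Column 1: 9 + 31 + 23 + ? = 96, so (4,1) = 33.
Column 3: 37 + 19 + 27 + ? = 96, so (4,3) = 13.

9 35 37 15 / 31 21 19 25 / 23 29 27 17 / 33 11 13 39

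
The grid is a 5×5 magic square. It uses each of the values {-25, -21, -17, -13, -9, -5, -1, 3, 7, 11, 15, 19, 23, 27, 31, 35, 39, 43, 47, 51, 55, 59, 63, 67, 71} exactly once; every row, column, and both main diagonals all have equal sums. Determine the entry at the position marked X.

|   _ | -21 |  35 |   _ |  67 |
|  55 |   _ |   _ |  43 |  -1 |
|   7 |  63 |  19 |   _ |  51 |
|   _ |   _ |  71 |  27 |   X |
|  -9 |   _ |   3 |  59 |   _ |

-17

The 25 entries sum to 575, so each line sums to 575/5 = 115.
Row 3: 7 + 63 + 19 + 51 + ? = 115, so (3,4) = -25.
Column 3 must total 115; the given cells sum to 128, so (2,3) = -13.
Using column 4: 43 + (-25) + 27 + 59 + ? → (1,4) = 115 − 104 = 11.
From anti-diagonal, 115 − (67 + 43 + 19 + (-9)) gives (4,2) = -5.
Row 1: -21 + 35 + 11 + 67 + ? = 115, so (1,1) = 23.
Using row 2: 55 + (-13) + 43 + (-1) + ? → (2,2) = 115 − 84 = 31.
From column 1, 115 − (23 + 55 + 7 + (-9)) gives (4,1) = 39.
Using column 2: -21 + 31 + 63 + (-5) + ? → (5,2) = 115 − 68 = 47.
Using main diagonal: 23 + 31 + 19 + 27 + ? → (5,5) = 115 − 100 = 15.
Using row 4: 39 + (-5) + 71 + 27 + ? → (4,5) = 115 − 132 = -17.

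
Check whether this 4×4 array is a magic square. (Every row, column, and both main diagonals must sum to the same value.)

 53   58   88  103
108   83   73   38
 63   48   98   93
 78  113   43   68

Row 1: 53 + 58 + 88 + 103 = 302.
Row 2: 108 + 83 + 73 + 38 = 302.
Row 3: 63 + 48 + 98 + 93 = 302.
Row 4: 78 + 113 + 43 + 68 = 302.
Column 1: 53 + 108 + 63 + 78 = 302.
Column 2: 58 + 83 + 48 + 113 = 302.
Column 3: 88 + 73 + 98 + 43 = 302.
Column 4: 103 + 38 + 93 + 68 = 302.
Main diagonal: 53 + 83 + 98 + 68 = 302.
Anti-diagonal: 103 + 73 + 48 + 78 = 302.
All lines sum to 302.

Yes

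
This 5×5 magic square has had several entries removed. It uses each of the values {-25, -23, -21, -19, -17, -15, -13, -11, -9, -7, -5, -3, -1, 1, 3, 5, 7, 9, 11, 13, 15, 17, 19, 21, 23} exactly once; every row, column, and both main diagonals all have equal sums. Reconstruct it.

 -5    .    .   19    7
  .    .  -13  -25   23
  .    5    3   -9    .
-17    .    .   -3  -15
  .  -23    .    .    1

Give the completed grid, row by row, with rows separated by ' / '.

-5 -7 -19 19 7 / 11 -1 -13 -25 23 / 17 5 3 -9 -21 / -17 21 9 -3 -15 / -11 -23 15 13 1

The 25 entries sum to -25, so each line sums to -25/5 = -5.
Column 4: 19 + (-25) + (-9) + (-3) + ? = -5, so (5,4) = 13.
Column 5 needs -5; the known cells sum to 16, so (3,5) = -21.
Main diagonal: -5 + 3 + (-3) + 1 + ? = -5, so (2,2) = -1.
Row 2 must total -5; the given cells sum to -16, so (2,1) = 11.
Row 3 needs -5; the known cells sum to -22, so (3,1) = 17.
From column 1, -5 − (-5 + 11 + 17 + (-17)) gives (5,1) = -11.
Using anti-diagonal: 7 + (-25) + 3 + (-11) + ? → (4,2) = -5 − (-26) = 21.
Using row 4: -17 + 21 + (-3) + (-15) + ? → (4,3) = -5 − (-14) = 9.
The remaining cell in row 5 is (5,3) = -5 − (-20) = 15.
Using column 2: -1 + 5 + 21 + (-23) + ? → (1,2) = -5 − 2 = -7.
From column 3, -5 − (-13 + 3 + 9 + 15) gives (1,3) = -19.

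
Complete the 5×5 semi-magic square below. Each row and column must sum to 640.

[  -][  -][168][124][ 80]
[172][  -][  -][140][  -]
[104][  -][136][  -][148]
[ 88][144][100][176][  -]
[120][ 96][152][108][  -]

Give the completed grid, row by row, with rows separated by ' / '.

Row 4: 88 + 144 + 100 + 176 + ? = 640, so (4,5) = 132.
The remaining cell in row 5 is (5,5) = 640 − 476 = 164.
Column 1: 172 + 104 + 88 + 120 + ? = 640, so (1,1) = 156.
Using column 3: 168 + 136 + 100 + 152 + ? → (2,3) = 640 − 556 = 84.
Column 4 needs 640; the known cells sum to 548, so (3,4) = 92.
The remaining cell in column 5 is (2,5) = 640 − 524 = 116.
Row 1 needs 640; the known cells sum to 528, so (1,2) = 112.
Using row 2: 172 + 84 + 140 + 116 + ? → (2,2) = 640 − 512 = 128.
From row 3, 640 − (104 + 136 + 92 + 148) gives (3,2) = 160.

156 112 168 124 80 / 172 128 84 140 116 / 104 160 136 92 148 / 88 144 100 176 132 / 120 96 152 108 164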